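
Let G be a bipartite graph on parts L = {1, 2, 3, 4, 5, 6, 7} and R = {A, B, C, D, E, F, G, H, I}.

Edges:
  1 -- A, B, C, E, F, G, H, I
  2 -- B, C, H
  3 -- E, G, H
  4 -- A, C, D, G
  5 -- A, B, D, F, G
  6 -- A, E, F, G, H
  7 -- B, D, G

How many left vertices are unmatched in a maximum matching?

For example, pair 1→E, 2→C, 3→H, 4→G, 5→F, 6→A, 7→B.
This saturates every left vertex, so 7 is the maximum.
That matches 7 of the 7, leaving 0 unmatched; no matching can do better.

0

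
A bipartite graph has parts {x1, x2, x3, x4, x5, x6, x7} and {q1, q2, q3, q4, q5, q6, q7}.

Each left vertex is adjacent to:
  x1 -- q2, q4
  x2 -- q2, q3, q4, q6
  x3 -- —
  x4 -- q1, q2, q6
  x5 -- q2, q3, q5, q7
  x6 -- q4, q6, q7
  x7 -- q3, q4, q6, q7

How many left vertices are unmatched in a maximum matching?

A valid assignment of size 6: x1-q4, x2-q3, x4-q1, x5-q2, x6-q7, x7-q6.
The set {x3} has only 0 neighbours (∅), so by Hall's theorem at most 6 of the 7 left vertices can be matched.
That matches 6 of the 7, leaving 1 unmatched; no matching can do better.

1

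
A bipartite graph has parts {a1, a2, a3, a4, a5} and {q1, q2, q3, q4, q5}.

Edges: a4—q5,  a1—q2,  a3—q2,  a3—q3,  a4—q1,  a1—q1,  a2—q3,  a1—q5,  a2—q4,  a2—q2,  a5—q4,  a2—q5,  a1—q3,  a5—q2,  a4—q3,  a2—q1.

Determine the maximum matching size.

One maximum matching: a1-q5, a2-q4, a3-q3, a4-q1, a5-q2.
All 5 left vertices are matched, so no larger matching exists.

5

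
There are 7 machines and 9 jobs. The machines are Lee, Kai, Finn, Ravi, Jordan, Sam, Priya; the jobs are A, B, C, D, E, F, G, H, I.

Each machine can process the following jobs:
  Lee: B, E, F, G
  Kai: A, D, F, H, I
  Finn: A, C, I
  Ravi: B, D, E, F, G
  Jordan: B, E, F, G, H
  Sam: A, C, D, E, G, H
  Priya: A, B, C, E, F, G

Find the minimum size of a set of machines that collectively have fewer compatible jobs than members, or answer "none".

A matching saturating every machine exists, for instance Lee→F, Kai→H, Finn→C, Ravi→B, Jordan→E, Sam→A, Priya→G.
By Hall's marriage theorem, this means |N(S)| ≥ |S| for every subset S, so no violating subset exists.

none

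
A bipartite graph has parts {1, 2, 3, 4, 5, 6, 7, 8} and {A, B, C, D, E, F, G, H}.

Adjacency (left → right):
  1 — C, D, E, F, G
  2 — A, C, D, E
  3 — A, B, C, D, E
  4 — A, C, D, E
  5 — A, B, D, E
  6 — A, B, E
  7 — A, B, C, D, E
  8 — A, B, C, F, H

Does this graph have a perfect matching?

No

The set {2, 3, 4, 5, 6, 7} has only 5 neighbours ({A, B, C, D, E}), so by Hall's theorem at most 7 of the 8 left vertices can be matched.
Hence no matching covers every left vertex.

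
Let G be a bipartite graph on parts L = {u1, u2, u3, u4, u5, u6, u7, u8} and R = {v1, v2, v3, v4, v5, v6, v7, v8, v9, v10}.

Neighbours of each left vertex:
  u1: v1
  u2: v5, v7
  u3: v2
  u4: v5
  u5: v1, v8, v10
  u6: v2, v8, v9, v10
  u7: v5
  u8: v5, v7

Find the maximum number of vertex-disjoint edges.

6

For example, pair u1→v1, u2→v7, u3→v2, u4→v5, u5→v8, u6→v10.
The set {u2, u4, u7, u8} has only 2 neighbours ({v5, v7}), so by Hall's theorem at most 6 of the 8 left vertices can be matched.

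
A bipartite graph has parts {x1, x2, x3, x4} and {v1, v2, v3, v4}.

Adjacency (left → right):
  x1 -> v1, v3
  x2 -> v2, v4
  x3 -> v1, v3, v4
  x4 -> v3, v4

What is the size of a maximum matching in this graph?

4

For example, pair x1-v3, x2-v2, x3-v1, x4-v4.
All 4 left vertices are matched, so no larger matching exists.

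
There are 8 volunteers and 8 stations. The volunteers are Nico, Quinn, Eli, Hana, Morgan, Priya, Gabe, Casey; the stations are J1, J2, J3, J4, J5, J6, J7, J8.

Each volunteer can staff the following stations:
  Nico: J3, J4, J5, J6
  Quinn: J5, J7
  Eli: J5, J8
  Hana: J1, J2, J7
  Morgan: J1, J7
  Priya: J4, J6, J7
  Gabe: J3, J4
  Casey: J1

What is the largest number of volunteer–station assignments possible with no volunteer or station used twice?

For example, pair Nico→J3, Quinn→J5, Eli→J8, Hana→J2, Morgan→J7, Priya→J6, Gabe→J4, Casey→J1.
This saturates every volunteer, so 8 is the maximum.

8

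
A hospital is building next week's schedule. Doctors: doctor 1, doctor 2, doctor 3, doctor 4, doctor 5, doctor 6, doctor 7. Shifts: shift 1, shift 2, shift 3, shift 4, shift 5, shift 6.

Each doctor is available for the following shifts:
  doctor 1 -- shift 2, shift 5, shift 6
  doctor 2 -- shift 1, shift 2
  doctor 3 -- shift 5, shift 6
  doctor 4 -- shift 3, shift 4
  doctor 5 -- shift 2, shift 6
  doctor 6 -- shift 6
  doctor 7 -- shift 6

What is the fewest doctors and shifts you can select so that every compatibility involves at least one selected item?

5

{doctor 2, doctor 4, shift 2, shift 5, shift 6} is a vertex cover of size 5: every edge has an endpoint in this set.
No smaller cover exists because doctor 1–shift 2, doctor 2–shift 1, doctor 3–shift 5, doctor 4–shift 3, doctor 5–shift 6 is a matching of size 5, and a cover must include an endpoint of each of these disjoint edges (König's theorem).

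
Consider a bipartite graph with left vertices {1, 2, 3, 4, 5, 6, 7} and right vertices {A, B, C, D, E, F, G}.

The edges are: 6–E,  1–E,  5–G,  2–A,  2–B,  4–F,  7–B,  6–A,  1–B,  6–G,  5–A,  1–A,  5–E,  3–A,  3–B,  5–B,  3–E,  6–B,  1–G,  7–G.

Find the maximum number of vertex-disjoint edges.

For example, pair 1–G, 2–A, 3–E, 4–F, 5–B.
The set {1, 2, 3, 5, 6, 7} has only 4 neighbours ({A, B, E, G}), so by Hall's theorem at most 5 of the 7 left vertices can be matched.

5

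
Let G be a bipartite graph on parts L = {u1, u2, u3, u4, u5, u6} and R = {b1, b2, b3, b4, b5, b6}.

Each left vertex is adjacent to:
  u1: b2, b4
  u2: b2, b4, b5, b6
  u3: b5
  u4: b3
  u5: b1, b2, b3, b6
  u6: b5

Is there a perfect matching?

No

The set {u3, u6} has only 1 neighbour ({b5}), so by Hall's theorem at most 5 of the 6 left vertices can be matched.
Hence no matching covers every left vertex.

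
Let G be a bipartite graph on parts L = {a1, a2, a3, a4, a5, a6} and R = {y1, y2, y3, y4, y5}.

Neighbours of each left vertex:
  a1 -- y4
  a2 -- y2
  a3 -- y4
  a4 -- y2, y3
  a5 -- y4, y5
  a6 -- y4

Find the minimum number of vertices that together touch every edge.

{a2, a4, a5, y4} is a vertex cover of size 4: every edge has an endpoint in this set.
No smaller cover exists because a1–y4, a2–y2, a4–y3, a5–y5 is a matching of size 4, and a cover must include an endpoint of each of these disjoint edges (König's theorem).

4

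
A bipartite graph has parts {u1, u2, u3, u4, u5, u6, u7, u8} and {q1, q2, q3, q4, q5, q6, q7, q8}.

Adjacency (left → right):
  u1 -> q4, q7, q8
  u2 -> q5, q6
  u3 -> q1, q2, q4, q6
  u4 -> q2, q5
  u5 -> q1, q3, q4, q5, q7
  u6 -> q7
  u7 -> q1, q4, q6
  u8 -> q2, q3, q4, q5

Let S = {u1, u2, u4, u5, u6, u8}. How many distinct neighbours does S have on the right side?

8

The union of neighbours of {u1, u2, u4, u5, u6, u8} is {q1, q2, q3, q4, q5, q6, q7, q8}, which has 8 elements.
Since |N(S)| = 8 ≥ |S| = 6, Hall's condition holds for this subset.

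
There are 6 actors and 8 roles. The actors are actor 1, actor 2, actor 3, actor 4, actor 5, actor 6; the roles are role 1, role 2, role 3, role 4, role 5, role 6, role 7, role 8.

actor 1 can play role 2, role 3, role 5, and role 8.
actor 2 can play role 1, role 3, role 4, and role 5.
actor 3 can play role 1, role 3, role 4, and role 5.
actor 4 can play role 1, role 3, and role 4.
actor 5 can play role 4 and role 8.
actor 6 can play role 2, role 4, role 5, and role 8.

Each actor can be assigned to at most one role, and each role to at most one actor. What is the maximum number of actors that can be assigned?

6

One maximum matching: actor 1-role 2, actor 2-role 5, actor 3-role 3, actor 4-role 1, actor 5-role 4, actor 6-role 8.
All 6 actors are matched, so no larger matching exists.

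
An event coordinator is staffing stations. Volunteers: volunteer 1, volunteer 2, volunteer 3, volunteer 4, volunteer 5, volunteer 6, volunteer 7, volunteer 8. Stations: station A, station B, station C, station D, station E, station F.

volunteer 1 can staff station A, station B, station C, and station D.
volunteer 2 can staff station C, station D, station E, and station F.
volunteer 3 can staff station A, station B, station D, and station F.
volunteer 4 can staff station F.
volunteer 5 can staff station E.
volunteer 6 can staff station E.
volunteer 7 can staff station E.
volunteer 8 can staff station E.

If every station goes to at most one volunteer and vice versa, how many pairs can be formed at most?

One maximum matching: volunteer 1–station D, volunteer 2–station C, volunteer 3–station A, volunteer 4–station F, volunteer 5–station E.
The set {volunteer 5, volunteer 6, volunteer 7, volunteer 8} has only 1 neighbour ({station E}), so by Hall's theorem at most 5 of the 8 volunteers can be matched.

5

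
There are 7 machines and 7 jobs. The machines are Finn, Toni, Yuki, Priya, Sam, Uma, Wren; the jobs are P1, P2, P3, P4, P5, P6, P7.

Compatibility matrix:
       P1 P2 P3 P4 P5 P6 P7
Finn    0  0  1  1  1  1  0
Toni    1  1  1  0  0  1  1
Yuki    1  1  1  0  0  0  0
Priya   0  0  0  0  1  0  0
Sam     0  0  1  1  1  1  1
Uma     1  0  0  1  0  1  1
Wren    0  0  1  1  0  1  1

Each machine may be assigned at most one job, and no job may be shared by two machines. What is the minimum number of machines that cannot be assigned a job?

0

A valid assignment of size 7: Finn-P4, Toni-P1, Yuki-P2, Priya-P5, Sam-P3, Uma-P6, Wren-P7.
All 7 machines are matched, so no larger matching exists.
That matches 7 of the 7, leaving 0 unmatched; no matching can do better.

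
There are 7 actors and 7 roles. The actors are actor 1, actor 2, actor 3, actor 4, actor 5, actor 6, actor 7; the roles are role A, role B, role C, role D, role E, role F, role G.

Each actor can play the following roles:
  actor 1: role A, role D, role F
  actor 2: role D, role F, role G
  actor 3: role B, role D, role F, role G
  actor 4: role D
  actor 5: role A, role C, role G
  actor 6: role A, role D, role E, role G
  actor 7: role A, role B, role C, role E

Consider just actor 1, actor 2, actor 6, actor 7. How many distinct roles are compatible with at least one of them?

7

The union of neighbours of {actor 1, actor 2, actor 6, actor 7} is {role A, role B, role C, role D, role E, role F, role G}, which has 7 elements.
Since |N(S)| = 7 ≥ |S| = 4, Hall's condition holds for this subset.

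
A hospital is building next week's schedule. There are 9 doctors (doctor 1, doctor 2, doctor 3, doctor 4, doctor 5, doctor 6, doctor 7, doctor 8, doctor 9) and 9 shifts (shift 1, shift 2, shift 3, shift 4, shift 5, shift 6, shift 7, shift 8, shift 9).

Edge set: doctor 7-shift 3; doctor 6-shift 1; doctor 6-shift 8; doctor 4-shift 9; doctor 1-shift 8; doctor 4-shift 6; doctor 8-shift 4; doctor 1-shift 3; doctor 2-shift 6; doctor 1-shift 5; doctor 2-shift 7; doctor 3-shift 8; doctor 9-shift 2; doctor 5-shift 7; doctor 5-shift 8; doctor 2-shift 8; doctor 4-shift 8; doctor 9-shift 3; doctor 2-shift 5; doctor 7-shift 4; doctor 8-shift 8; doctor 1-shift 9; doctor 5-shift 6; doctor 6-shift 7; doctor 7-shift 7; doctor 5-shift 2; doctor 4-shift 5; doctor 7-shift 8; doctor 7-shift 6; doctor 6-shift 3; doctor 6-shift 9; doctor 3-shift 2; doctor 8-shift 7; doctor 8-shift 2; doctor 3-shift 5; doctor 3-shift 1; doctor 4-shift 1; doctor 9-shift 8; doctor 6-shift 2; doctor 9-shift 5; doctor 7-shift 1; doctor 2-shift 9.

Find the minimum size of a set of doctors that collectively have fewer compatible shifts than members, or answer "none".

A matching saturating every doctor exists, for instance doctor 1→shift 3, doctor 2→shift 9, doctor 3→shift 2, doctor 4→shift 1, doctor 5→shift 6, doctor 6→shift 8, doctor 7→shift 7, doctor 8→shift 4, doctor 9→shift 5.
By Hall's marriage theorem, this means |N(S)| ≥ |S| for every subset S, so no violating subset exists.

none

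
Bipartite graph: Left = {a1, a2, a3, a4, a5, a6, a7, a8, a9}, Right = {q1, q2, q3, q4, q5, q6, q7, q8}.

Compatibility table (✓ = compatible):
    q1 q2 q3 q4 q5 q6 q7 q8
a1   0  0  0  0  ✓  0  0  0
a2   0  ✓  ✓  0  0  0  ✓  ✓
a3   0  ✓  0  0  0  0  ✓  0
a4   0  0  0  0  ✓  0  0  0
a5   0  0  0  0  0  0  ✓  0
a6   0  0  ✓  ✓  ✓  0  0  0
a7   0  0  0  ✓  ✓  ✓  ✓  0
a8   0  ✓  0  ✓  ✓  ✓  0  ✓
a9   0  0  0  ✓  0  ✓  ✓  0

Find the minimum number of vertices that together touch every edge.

{q2, q3, q4, q5, q6, q7, q8} is a vertex cover of size 7: every edge has an endpoint in this set.
No smaller cover exists because a1–q5, a2–q8, a3–q2, a5–q7, a6–q3, a7–q4, a8–q6 is a matching of size 7, and a cover must include an endpoint of each of these disjoint edges (König's theorem).

7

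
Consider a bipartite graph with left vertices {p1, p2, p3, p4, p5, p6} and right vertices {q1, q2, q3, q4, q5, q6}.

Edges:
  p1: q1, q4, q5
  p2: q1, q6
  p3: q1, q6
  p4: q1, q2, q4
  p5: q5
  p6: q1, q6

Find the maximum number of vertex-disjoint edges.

A valid assignment of size 5: p1–q4, p2–q1, p3–q6, p4–q2, p5–q5.
The set {p2, p3, p6} has only 2 neighbours ({q1, q6}), so by Hall's theorem at most 5 of the 6 left vertices can be matched.

5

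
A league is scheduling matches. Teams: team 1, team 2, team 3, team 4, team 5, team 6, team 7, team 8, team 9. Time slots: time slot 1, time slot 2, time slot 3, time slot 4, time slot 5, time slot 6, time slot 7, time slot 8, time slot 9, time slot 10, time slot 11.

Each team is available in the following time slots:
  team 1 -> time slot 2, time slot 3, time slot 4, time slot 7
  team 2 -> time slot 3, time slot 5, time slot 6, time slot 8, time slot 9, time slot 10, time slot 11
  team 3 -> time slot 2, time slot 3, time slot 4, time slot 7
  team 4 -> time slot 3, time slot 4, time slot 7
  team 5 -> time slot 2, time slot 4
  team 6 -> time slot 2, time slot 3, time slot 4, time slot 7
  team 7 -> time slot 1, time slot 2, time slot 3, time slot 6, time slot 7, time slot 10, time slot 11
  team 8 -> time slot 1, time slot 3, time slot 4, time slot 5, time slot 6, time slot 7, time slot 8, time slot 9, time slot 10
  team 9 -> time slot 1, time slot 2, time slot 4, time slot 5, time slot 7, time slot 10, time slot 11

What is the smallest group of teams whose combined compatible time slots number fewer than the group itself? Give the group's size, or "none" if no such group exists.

Take S = {team 1, team 3, team 4, team 5, team 6}. Its neighbourhood is {time slot 2, time slot 3, time slot 4, time slot 7}, so |N(S)| = 4 < |S| = 5.
Every subset of size less than 5 has at least as many neighbours as members, so 5 is the minimum.

5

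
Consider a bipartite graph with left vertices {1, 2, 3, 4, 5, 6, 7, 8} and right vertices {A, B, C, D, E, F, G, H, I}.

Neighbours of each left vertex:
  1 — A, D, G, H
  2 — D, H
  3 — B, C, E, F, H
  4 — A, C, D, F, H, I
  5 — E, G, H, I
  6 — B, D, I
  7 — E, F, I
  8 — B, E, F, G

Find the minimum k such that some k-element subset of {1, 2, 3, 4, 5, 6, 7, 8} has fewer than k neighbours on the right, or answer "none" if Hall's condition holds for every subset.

none

A matching saturating every left vertex exists, for instance 1→D, 2→H, 3→E, 4→A, 5→G, 6→I, 7→F, 8→B.
By Hall's marriage theorem, this means |N(S)| ≥ |S| for every subset S, so no violating subset exists.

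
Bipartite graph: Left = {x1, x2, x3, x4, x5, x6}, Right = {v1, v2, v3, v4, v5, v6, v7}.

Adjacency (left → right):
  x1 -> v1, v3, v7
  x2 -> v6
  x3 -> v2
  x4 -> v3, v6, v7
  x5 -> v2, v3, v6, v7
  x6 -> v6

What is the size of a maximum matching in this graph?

5

One maximum matching: x1→v1, x2→v6, x3→v2, x4→v3, x5→v7.
The set {x2, x6} has only 1 neighbour ({v6}), so by Hall's theorem at most 5 of the 6 left vertices can be matched.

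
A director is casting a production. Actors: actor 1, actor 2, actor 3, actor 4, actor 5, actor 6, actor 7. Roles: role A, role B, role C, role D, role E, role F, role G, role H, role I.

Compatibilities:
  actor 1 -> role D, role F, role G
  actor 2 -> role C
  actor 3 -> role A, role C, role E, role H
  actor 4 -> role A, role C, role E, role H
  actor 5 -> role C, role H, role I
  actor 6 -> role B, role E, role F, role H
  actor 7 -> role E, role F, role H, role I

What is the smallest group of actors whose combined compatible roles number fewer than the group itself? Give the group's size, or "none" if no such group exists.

none

A matching saturating every actor exists, for instance actor 1→role G, actor 2→role C, actor 3→role A, actor 4→role E, actor 5→role I, actor 6→role F, actor 7→role H.
By Hall's marriage theorem, this means |N(S)| ≥ |S| for every subset S, so no violating subset exists.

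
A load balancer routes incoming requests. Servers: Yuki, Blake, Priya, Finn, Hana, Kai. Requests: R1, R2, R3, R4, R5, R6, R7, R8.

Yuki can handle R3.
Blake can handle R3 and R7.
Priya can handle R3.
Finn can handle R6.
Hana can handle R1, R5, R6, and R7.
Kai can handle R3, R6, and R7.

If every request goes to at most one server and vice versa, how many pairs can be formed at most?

A valid assignment of size 4: Yuki-R3, Blake-R7, Finn-R6, Hana-R5.
The set {Yuki, Blake, Priya, Finn, Kai} has only 3 neighbours ({R3, R6, R7}), so by Hall's theorem at most 4 of the 6 servers can be matched.

4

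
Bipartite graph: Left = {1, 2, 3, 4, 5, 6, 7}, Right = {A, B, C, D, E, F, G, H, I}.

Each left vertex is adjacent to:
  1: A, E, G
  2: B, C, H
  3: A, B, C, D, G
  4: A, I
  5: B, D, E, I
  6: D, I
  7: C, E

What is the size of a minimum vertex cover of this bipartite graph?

The 7 edges 1–G, 2–C, 3–A, 4–I, 5–B, 6–D, 7–E form a matching, so any vertex cover needs at least 7 vertices (one per matched edge).
Conversely {1, 2, 3, 4, 5, 6, 7} meets every edge and has exactly 7 vertices, so 7 is optimal.

7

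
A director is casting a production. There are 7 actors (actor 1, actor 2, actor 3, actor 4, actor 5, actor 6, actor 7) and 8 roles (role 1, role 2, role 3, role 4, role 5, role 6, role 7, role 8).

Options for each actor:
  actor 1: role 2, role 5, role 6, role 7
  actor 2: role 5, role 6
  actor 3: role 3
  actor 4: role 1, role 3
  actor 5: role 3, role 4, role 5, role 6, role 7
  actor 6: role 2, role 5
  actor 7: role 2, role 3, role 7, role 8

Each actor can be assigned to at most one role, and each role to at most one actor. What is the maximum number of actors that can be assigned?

7

A valid assignment of size 7: actor 1-role 7, actor 2-role 6, actor 3-role 3, actor 4-role 1, actor 5-role 4, actor 6-role 5, actor 7-role 8.
All 7 actors are matched, so no larger matching exists.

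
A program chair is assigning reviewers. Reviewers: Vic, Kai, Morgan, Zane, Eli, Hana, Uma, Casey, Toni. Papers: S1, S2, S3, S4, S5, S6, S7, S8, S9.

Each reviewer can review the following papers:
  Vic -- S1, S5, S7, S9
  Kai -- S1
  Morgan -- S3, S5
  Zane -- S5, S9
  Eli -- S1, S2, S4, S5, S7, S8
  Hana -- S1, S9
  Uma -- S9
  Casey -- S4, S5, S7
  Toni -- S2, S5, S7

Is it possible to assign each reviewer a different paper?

The set {Kai, Hana, Uma} has only 2 neighbours ({S1, S9}), so by Hall's theorem at most 8 of the 9 reviewers can be matched.
Hence no matching covers every reviewer.

No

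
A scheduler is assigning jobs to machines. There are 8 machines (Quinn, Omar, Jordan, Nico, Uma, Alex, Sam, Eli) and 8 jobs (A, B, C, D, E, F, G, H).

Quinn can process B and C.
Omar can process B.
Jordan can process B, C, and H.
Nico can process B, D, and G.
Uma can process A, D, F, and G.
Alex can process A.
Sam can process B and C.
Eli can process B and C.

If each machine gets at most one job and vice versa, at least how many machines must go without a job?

One maximum matching: Quinn-C, Omar-B, Jordan-H, Nico-G, Uma-F, Alex-A.
The set {Quinn, Omar, Sam, Eli} has only 2 neighbours ({B, C}), so by Hall's theorem at most 6 of the 8 machines can be matched.
That matches 6 of the 8, leaving 2 unmatched; no matching can do better.

2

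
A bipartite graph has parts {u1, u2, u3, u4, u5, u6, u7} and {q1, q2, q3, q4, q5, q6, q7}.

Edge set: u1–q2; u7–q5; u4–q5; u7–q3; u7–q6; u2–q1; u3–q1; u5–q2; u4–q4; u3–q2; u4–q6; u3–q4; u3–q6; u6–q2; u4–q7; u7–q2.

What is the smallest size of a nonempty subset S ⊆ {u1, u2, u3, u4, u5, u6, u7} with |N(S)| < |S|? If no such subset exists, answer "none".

Take S = {u1, u5}. Its neighbourhood is {q2}, so |N(S)| = 1 < |S| = 2.
No single vertex violates Hall's condition since each has at least one neighbour, so 2 is the minimum.

2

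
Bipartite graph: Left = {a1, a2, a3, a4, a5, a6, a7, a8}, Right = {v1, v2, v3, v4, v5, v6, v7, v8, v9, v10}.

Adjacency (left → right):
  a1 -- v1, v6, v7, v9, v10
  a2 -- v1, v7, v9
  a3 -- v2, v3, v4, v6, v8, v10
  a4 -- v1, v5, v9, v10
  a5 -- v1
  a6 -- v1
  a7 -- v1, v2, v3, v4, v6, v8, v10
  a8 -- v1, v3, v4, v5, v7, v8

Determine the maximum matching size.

One maximum matching: a1→v6, a2→v7, a3→v3, a4→v9, a5→v1, a7→v10, a8→v8.
The set {a5, a6} has only 1 neighbour ({v1}), so by Hall's theorem at most 7 of the 8 left vertices can be matched.

7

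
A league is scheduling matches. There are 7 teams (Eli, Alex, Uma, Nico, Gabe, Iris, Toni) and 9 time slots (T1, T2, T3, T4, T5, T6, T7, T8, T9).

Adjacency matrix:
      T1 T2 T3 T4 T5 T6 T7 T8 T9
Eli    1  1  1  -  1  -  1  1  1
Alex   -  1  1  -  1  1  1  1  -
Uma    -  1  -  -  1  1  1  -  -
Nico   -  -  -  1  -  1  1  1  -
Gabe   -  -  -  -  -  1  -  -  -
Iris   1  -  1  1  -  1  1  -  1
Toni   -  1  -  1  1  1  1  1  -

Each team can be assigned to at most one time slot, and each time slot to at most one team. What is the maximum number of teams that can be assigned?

A valid assignment of size 7: Eli–T1, Alex–T3, Uma–T5, Nico–T8, Gabe–T6, Iris–T4, Toni–T7.
This saturates every team, so 7 is the maximum.

7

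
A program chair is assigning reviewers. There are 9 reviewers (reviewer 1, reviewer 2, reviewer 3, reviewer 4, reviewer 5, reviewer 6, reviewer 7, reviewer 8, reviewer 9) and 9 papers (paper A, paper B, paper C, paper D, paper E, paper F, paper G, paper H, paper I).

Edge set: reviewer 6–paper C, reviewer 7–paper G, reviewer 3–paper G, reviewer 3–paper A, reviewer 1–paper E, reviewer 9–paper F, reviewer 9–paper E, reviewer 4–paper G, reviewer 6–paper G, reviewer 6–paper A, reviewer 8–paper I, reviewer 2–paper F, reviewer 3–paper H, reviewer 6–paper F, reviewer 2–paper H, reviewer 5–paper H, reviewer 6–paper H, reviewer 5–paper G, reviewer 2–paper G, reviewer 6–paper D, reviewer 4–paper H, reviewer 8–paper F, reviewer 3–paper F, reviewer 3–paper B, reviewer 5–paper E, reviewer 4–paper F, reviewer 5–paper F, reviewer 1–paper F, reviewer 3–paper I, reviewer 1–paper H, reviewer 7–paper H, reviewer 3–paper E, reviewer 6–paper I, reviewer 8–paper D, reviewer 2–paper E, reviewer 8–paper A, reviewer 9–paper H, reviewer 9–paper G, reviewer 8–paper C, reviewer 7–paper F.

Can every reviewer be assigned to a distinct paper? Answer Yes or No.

No

The set {reviewer 1, reviewer 2, reviewer 4, reviewer 5, reviewer 7, reviewer 9} has only 4 neighbours ({paper E, paper F, paper G, paper H}), so by Hall's theorem at most 7 of the 9 reviewers can be matched.
Hence no matching covers every reviewer.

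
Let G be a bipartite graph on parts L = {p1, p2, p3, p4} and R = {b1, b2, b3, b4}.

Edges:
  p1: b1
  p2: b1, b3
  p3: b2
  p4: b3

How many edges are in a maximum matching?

3

One maximum matching: p1-b1, p2-b3, p3-b2.
The set {p1, p2, p4} has only 2 neighbours ({b1, b3}), so by Hall's theorem at most 3 of the 4 left vertices can be matched.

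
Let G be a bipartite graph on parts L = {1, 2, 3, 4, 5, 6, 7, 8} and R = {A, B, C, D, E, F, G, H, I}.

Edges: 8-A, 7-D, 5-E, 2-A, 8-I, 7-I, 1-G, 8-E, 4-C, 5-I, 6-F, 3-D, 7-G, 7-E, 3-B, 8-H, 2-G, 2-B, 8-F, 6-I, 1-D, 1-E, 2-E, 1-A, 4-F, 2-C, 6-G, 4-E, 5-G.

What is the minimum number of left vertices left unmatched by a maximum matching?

0

One maximum matching: 1-D, 2-G, 3-B, 4-C, 5-E, 6-F, 7-I, 8-A.
This saturates every left vertex, so 8 is the maximum.
That matches 8 of the 8, leaving 0 unmatched; no matching can do better.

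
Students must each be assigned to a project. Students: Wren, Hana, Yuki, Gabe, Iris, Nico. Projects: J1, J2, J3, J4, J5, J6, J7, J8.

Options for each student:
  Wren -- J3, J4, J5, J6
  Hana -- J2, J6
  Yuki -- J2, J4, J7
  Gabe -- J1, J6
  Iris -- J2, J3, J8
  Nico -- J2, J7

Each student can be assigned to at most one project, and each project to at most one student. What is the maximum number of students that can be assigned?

6

For example, pair Wren-J3, Hana-J6, Yuki-J2, Gabe-J1, Iris-J8, Nico-J7.
All 6 students are matched, so no larger matching exists.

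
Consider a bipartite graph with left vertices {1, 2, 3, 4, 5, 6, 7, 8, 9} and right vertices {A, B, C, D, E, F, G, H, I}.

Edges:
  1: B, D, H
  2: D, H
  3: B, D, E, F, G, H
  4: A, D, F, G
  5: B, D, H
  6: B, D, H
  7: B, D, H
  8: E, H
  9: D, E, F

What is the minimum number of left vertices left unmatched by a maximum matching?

2

For example, pair 1–D, 2–H, 3–G, 4–A, 5–B, 8–E, 9–F.
The set {1, 2, 5, 6, 7} has only 3 neighbours ({B, D, H}), so by Hall's theorem at most 7 of the 9 left vertices can be matched.
That matches 7 of the 9, leaving 2 unmatched; no matching can do better.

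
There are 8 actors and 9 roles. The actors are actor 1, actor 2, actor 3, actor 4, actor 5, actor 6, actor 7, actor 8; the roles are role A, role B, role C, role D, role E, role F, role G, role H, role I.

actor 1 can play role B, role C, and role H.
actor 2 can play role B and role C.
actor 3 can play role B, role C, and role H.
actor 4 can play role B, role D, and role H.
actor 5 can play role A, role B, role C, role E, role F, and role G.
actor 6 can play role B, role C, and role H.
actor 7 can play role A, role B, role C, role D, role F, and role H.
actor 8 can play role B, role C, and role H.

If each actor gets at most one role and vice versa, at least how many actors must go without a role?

One maximum matching: actor 1→role B, actor 2→role C, actor 3→role H, actor 4→role D, actor 5→role G, actor 7→role F.
The set {actor 1, actor 2, actor 3, actor 6, actor 8} has only 3 neighbours ({role B, role C, role H}), so by Hall's theorem at most 6 of the 8 actors can be matched.
That matches 6 of the 8, leaving 2 unmatched; no matching can do better.

2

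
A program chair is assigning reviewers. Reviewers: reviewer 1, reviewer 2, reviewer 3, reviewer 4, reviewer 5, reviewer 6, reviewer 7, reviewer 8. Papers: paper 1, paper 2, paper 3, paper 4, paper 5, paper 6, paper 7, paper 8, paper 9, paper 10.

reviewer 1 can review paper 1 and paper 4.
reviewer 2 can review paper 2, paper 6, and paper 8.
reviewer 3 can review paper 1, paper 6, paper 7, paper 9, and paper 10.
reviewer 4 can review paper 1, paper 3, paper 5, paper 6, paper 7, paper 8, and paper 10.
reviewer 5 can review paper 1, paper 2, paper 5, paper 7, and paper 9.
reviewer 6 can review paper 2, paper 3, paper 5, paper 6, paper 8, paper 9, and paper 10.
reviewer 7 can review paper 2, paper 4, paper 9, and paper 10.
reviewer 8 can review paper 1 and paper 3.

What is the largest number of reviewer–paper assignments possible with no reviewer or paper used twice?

A valid assignment of size 8: reviewer 1–paper 4, reviewer 2–paper 6, reviewer 3–paper 7, reviewer 4–paper 10, reviewer 5–paper 5, reviewer 6–paper 9, reviewer 7–paper 2, reviewer 8–paper 1.
This saturates every reviewer, so 8 is the maximum.

8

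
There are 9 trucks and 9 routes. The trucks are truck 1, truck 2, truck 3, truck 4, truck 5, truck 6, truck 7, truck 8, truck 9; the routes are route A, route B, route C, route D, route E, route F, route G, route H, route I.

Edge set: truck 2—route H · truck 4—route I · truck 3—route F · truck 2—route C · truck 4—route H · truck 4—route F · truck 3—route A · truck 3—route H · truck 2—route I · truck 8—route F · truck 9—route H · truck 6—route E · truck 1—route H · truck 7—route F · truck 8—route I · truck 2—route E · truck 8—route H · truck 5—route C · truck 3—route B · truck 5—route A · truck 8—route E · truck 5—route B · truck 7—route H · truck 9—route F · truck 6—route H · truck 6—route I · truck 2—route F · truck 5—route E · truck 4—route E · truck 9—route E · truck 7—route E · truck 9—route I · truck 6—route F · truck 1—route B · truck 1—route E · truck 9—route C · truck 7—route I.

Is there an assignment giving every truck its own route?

The set {truck 1, truck 2, truck 3, truck 4, truck 5, truck 6, truck 7, truck 8, truck 9} has only 7 neighbours ({route A, route B, route C, route E, route F, route H, route I}), so by Hall's theorem at most 7 of the 9 trucks can be matched.
Hence no matching covers every truck.

No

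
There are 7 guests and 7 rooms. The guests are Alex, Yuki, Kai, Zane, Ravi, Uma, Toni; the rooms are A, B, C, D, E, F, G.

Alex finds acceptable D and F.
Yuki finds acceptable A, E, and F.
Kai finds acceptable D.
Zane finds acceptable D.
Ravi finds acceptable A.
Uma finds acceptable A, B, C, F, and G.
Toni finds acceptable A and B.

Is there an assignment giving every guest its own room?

No

The set {Kai, Zane} has only 1 neighbour ({D}), so by Hall's theorem at most 6 of the 7 guests can be matched.
Hence no matching covers every guest.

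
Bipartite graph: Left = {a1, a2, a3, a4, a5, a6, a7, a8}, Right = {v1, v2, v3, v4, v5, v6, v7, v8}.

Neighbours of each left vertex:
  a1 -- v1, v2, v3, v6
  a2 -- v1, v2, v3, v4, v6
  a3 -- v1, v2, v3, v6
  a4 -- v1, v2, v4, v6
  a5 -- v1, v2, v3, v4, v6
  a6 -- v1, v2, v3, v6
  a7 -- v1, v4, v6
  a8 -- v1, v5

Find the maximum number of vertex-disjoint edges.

For example, pair a1-v6, a2-v2, a3-v1, a4-v4, a5-v3, a8-v5.
The set {a1, a2, a3, a4, a5, a6, a7} has only 5 neighbours ({v1, v2, v3, v4, v6}), so by Hall's theorem at most 6 of the 8 left vertices can be matched.

6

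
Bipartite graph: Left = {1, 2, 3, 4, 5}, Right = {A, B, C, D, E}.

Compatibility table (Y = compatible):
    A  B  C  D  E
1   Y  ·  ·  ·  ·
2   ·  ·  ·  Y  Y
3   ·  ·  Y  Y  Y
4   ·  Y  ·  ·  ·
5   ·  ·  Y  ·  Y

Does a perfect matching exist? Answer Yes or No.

For example, pair 1-A, 2-D, 3-C, 4-B, 5-E.
All 5 left vertices are covered.

Yes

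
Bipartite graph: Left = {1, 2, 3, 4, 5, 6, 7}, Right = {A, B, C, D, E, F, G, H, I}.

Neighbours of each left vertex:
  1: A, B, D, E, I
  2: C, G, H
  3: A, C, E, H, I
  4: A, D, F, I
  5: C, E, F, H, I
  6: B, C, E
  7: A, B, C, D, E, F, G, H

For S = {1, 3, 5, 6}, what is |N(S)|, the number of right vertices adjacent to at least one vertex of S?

8

The union of neighbours of {1, 3, 5, 6} is {A, B, C, D, E, F, H, I}, which has 8 elements.
Since |N(S)| = 8 ≥ |S| = 4, Hall's condition holds for this subset.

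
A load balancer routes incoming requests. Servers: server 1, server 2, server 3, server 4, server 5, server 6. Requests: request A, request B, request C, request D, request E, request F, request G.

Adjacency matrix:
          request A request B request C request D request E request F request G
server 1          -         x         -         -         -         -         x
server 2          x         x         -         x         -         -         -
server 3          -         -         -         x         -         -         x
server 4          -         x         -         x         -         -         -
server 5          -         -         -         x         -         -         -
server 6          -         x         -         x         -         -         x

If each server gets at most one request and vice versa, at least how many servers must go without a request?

One maximum matching: server 1–request B, server 2–request A, server 3–request G, server 4–request D.
The set {server 1, server 3, server 4, server 5, server 6} has only 3 neighbours ({request B, request D, request G}), so by Hall's theorem at most 4 of the 6 servers can be matched.
That matches 4 of the 6, leaving 2 unmatched; no matching can do better.

2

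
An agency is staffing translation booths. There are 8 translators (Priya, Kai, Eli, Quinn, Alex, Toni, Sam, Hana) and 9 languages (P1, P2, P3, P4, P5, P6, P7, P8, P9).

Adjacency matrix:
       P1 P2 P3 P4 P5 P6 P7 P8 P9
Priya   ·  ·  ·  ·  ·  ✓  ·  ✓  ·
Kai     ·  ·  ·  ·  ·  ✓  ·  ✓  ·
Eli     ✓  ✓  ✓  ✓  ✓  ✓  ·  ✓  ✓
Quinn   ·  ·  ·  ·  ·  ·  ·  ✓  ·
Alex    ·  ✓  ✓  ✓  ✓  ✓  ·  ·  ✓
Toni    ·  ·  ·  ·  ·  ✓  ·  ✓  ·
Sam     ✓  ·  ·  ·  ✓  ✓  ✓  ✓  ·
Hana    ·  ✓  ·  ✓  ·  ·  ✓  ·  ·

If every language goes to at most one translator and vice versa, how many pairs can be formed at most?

One maximum matching: Priya–P6, Kai–P8, Eli–P3, Alex–P2, Sam–P1, Hana–P7.
The set {Priya, Kai, Quinn, Toni} has only 2 neighbours ({P6, P8}), so by Hall's theorem at most 6 of the 8 translators can be matched.

6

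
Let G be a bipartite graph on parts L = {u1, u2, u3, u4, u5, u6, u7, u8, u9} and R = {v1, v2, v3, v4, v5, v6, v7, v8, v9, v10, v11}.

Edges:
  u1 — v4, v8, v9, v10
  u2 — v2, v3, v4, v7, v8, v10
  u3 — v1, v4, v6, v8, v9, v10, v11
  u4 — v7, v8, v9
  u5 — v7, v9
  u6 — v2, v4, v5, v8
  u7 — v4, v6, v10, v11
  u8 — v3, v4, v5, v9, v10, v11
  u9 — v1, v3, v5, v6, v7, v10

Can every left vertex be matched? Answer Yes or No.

A valid assignment of size 9: u1–v4, u2–v3, u3–v8, u4–v9, u5–v7, u6–v2, u7–v6, u8–v11, u9–v10.
All 9 left vertices are covered.

Yes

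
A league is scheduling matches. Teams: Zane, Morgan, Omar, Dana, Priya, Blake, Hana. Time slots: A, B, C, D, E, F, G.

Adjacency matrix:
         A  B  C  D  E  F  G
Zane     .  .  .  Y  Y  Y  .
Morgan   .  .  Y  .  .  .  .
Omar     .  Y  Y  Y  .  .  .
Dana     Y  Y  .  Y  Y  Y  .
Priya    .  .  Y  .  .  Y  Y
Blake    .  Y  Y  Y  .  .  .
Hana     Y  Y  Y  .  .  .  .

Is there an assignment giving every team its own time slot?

For example, pair Zane→F, Morgan→C, Omar→D, Dana→E, Priya→G, Blake→B, Hana→A.
All 7 teams are covered.

Yes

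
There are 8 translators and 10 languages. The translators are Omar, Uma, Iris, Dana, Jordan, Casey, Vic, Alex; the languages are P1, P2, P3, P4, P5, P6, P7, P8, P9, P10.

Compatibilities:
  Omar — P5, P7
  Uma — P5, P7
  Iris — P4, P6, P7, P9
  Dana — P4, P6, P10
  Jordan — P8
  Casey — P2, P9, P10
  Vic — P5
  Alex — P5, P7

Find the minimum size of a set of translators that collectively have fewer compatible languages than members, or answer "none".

Take S = {Omar, Uma, Vic}. Its neighbourhood is {P5, P7}, so |N(S)| = 2 < |S| = 3.
Every subset of size less than 3 has at least as many neighbours as members, so 3 is the minimum.

3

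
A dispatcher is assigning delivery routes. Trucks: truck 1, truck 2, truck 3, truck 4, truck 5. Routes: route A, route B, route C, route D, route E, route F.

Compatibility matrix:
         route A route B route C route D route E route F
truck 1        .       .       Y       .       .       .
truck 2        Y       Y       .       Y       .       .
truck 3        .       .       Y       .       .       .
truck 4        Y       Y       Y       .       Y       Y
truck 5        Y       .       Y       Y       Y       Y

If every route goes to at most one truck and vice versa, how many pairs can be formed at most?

One maximum matching: truck 1→route C, truck 2→route B, truck 4→route A, truck 5→route E.
The set {truck 1, truck 3} has only 1 neighbour ({route C}), so by Hall's theorem at most 4 of the 5 trucks can be matched.

4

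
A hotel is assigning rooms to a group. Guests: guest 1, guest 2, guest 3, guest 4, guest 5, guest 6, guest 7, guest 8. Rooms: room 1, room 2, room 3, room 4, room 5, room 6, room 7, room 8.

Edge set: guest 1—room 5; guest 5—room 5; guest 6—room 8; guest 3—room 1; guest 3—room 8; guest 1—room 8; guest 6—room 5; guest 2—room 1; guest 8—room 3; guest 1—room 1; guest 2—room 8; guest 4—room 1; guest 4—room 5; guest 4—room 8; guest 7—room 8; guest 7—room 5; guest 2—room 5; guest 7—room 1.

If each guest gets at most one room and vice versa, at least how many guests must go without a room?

A valid assignment of size 4: guest 1–room 5, guest 2–room 1, guest 3–room 8, guest 8–room 3.
The set {guest 1, guest 2, guest 3, guest 4, guest 5, guest 6, guest 7} has only 3 neighbours ({room 1, room 5, room 8}), so by Hall's theorem at most 4 of the 8 guests can be matched.
That matches 4 of the 8, leaving 4 unmatched; no matching can do better.

4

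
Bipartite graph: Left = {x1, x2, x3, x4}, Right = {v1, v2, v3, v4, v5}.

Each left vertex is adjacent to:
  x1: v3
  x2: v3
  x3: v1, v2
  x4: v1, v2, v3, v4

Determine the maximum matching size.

A valid assignment of size 3: x1→v3, x3→v1, x4→v2.
The set {x1, x2} has only 1 neighbour ({v3}), so by Hall's theorem at most 3 of the 4 left vertices can be matched.

3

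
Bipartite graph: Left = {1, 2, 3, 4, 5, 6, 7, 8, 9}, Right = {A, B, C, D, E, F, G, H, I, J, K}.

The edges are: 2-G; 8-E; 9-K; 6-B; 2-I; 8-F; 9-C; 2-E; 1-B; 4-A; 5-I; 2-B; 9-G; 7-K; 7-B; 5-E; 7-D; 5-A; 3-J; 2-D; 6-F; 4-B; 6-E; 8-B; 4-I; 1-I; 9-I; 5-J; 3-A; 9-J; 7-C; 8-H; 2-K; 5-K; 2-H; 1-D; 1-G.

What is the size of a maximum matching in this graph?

One maximum matching: 1→B, 2→G, 3→A, 4→I, 5→K, 6→E, 7→C, 8→H, 9→J.
All 9 left vertices are matched, so no larger matching exists.

9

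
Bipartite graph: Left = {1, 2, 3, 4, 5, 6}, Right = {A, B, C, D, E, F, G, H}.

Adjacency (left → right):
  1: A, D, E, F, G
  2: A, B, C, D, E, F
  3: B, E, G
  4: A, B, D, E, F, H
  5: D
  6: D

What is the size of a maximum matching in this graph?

5

For example, pair 1→G, 2→E, 3→B, 4→A, 5→D.
The set {5, 6} has only 1 neighbour ({D}), so by Hall's theorem at most 5 of the 6 left vertices can be matched.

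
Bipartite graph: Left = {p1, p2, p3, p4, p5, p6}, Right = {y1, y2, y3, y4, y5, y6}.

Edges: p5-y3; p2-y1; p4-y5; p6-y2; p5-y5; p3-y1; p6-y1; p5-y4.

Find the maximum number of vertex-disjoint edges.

For example, pair p2-y1, p4-y5, p5-y3, p6-y2.
The set {p1, p2, p3} has only 1 neighbour ({y1}), so by Hall's theorem at most 4 of the 6 left vertices can be matched.

4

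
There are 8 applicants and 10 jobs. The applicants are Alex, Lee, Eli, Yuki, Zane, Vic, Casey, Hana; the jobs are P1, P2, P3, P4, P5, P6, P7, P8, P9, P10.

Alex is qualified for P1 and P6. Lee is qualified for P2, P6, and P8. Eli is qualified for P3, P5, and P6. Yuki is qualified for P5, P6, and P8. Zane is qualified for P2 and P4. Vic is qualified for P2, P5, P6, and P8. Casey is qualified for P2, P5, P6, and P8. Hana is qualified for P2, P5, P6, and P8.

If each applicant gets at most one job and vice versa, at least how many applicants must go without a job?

For example, pair Alex→P1, Lee→P2, Eli→P3, Yuki→P6, Zane→P4, Vic→P8, Casey→P5.
The set {Lee, Yuki, Vic, Casey, Hana} has only 4 neighbours ({P2, P5, P6, P8}), so by Hall's theorem at most 7 of the 8 applicants can be matched.
That matches 7 of the 8, leaving 1 unmatched; no matching can do better.

1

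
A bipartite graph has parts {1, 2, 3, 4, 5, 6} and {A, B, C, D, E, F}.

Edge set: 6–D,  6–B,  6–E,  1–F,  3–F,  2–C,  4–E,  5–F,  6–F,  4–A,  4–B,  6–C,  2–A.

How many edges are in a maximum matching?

A valid assignment of size 4: 1–F, 2–C, 4–B, 6–E.
The set {1, 3, 5} has only 1 neighbour ({F}), so by Hall's theorem at most 4 of the 6 left vertices can be matched.

4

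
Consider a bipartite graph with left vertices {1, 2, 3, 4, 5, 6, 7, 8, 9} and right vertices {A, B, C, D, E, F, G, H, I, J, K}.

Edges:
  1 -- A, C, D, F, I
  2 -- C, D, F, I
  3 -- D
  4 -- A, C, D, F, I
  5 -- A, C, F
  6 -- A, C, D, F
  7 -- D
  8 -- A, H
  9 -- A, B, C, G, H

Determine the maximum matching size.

A valid assignment of size 7: 1-A, 2-C, 3-D, 4-I, 5-F, 8-H, 9-G.
The set {1, 2, 3, 4, 5, 6, 7} has only 5 neighbours ({A, C, D, F, I}), so by Hall's theorem at most 7 of the 9 left vertices can be matched.

7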